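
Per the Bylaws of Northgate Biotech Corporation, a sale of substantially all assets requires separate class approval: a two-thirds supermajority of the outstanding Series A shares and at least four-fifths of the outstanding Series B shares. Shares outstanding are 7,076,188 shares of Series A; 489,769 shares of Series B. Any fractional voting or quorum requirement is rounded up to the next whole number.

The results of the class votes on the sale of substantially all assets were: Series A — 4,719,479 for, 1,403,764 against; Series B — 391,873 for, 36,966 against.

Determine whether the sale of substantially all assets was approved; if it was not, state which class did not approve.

Approved — every class gave the required vote.

Series A: 2/3 of 7076188 = 4717458.67, rounded up to 4717459; 4,717,459 required, 4,719,479 in favor — approved.
Series B: 4/5 of 489769 = 391815.20, rounded up to 391816; 391,816 required, 391,873 in favor — approved.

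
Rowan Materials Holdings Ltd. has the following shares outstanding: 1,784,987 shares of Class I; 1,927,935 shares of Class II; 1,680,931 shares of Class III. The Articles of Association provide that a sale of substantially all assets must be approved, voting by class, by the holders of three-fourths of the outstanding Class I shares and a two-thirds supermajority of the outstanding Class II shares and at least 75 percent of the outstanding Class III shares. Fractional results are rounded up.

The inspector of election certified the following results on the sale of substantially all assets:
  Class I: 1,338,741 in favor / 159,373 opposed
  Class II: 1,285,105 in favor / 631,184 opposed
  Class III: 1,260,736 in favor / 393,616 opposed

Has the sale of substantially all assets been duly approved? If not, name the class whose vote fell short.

Class I: 3/4 of 1784987 = 1338740.25, rounded up to 1338741; 1,338,741 required, 1,338,741 in favor — approved.
Class II: 2/3 of 1927935 = 1285290; 1,285,290 required, 1,285,105 in favor — not approved.
Class III: 3/4 of 1680931 = 1260698.25, rounded up to 1260699; 1,260,699 required, 1,260,736 in favor — approved.

Not approved — the Class II shares did not give the required vote.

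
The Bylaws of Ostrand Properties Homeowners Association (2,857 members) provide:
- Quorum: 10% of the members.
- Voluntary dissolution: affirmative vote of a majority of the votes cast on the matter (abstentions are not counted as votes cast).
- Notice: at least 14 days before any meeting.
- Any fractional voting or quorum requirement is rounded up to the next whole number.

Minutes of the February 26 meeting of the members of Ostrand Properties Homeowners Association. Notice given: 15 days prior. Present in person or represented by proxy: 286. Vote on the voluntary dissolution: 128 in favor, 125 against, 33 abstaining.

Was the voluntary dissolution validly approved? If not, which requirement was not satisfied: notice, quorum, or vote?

Valid — all requirements satisfied.

Notice: 15 days given; 14 required. Satisfied.
Quorum: 10% of 2,857 = 285.70, rounded up to 286; 286 present. Satisfied.
Vote: requires a majority of the votes cast (286 − 33 abstaining = 253); a majority of 253 is 127, so 127 needed; 128 in favor. Satisfied.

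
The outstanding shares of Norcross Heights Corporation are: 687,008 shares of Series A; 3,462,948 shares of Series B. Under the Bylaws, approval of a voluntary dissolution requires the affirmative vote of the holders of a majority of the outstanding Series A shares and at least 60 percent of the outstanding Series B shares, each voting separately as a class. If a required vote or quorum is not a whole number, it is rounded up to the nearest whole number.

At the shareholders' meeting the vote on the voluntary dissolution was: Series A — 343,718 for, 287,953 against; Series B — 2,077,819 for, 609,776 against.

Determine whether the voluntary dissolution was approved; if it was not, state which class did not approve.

Series A: a majority of 687008 is 343505; 343,505 required, 343,718 in favor — approved.
Series B: 3/5 of 3462948 = 2077768.80, rounded up to 2077769; 2,077,769 required, 2,077,819 in favor — approved.

Approved — every class gave the required vote.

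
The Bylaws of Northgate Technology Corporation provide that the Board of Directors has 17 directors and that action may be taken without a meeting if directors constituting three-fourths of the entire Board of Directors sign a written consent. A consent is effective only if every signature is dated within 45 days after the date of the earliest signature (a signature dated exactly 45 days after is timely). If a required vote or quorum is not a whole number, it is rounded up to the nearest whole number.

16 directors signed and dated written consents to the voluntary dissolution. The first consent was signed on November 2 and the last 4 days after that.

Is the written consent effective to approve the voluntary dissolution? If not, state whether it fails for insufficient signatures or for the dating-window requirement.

Signatures required: three-fourths of 17 — 3/4 of 17 = 12.75, rounded up to 13, so 13 needed; 16 signed. Sufficient.
Dating window: the latest signature is 4 days after the earliest; the limit is 45 days. Within the window.

Effective — both the signature and dating-window requirements are satisfied.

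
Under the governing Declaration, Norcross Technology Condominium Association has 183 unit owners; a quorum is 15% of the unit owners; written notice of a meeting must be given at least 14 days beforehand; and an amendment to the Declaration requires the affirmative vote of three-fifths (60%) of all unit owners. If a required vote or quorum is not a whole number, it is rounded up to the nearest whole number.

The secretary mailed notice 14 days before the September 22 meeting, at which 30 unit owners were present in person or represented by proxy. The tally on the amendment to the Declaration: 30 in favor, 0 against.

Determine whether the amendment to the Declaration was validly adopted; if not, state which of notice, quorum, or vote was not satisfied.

Notice: 14 days given; 14 required. Satisfied.
Quorum: 15% of 183 = 27.45, rounded up to 28; 30 present. Satisfied.
Vote: requires three-fifths of all unit owners (183); 3/5 of 183 = 109.80, rounded up to 110, so 110 needed; 30 in favor. Not satisfied.

Invalid — vote requirement not satisfied.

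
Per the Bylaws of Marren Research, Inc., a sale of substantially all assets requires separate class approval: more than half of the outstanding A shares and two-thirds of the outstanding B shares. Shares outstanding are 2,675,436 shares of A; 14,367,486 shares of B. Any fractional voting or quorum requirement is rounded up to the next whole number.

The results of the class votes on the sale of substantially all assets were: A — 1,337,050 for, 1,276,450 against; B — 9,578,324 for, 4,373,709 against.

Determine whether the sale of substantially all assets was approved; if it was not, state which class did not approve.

Not approved — the A shares did not give the required vote.

A: a majority of 2675436 is 1337719; 1,337,719 required, 1,337,050 in favor — not approved.
B: 2/3 of 14367486 = 9578324; 9,578,324 required, 9,578,324 in favor — approved.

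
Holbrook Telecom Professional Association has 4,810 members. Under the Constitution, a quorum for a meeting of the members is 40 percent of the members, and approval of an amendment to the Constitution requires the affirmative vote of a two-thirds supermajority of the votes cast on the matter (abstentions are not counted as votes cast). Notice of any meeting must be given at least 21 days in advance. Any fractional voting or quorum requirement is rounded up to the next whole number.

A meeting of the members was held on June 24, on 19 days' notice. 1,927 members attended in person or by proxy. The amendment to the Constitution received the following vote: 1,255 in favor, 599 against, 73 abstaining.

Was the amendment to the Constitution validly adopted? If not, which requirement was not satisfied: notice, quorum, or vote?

Invalid — notice requirement not satisfied.

Notice: 19 days given; 21 required. Not satisfied.
Quorum: 40% of 4,810 = 1,924; 1,927 present. Satisfied.
Vote: requires two-thirds of the votes cast (1,927 − 73 abstaining = 1,854); 2/3 of 1854 = 1236, so 1,236 needed; 1,255 in favor. Satisfied.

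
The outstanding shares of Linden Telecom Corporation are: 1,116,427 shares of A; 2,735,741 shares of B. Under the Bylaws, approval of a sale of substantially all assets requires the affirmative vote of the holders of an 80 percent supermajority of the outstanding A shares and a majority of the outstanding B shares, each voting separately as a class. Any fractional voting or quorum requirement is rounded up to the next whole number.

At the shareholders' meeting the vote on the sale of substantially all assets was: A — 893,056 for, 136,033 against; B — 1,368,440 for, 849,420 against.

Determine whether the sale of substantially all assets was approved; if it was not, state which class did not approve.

Not approved — the A shares did not give the required vote.

A: 4/5 of 1116427 = 893141.60, rounded up to 893142; 893,142 required, 893,056 in favor — not approved.
B: a majority of 2735741 is 1367871; 1,367,871 required, 1,368,440 in favor — approved.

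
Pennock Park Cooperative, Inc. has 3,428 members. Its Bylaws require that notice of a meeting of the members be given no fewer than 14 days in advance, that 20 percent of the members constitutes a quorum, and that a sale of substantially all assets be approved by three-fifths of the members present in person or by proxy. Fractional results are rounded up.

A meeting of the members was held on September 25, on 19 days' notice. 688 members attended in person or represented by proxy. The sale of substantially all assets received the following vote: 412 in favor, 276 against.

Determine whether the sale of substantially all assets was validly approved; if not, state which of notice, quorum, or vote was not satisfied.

Invalid — vote requirement not satisfied.

Notice: 19 days given; 14 required. Satisfied.
Quorum: 20% of 3,428 = 685.60, rounded up to 686; 688 present. Satisfied.
Vote: requires three-fifths of those present (688); 3/5 of 688 = 412.80, rounded up to 413, so 413 needed; 412 in favor. Not satisfied.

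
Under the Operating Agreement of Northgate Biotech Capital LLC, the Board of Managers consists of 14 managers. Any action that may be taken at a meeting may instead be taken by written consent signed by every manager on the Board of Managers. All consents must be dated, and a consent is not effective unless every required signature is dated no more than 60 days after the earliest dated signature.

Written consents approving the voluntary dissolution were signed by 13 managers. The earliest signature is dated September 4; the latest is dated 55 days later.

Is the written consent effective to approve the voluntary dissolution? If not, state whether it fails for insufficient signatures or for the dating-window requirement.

Signatures required: every one of 14 — unanimous means all 14, so 14 needed; 13 signed. Insufficient.
Dating window: the latest signature is 55 days after the earliest; the limit is 60 days. Within the window.

Not effective — insufficient signatures.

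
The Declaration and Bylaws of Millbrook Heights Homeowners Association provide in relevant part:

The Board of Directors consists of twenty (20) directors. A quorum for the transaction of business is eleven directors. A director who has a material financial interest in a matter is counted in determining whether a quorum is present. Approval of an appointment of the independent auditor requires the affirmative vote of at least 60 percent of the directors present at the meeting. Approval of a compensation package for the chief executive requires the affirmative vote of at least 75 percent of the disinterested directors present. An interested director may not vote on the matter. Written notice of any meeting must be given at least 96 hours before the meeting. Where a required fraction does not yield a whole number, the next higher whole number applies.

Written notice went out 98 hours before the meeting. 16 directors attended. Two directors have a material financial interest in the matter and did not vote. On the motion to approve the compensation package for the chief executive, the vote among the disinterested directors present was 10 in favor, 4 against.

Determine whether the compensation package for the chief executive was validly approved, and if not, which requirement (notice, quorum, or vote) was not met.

Invalid — vote requirement not satisfied.

Notice: 98 hours given; 96 required (98 ≥ 96). Satisfied.
Quorum: 16 present (interested directors count toward quorum); quorum is 11. Satisfied.
Vote: the compensation package for the chief executive requires three-fourths of the disinterested directors present (16 − 2 = 14). 3/4 of 14 = 10.50, rounded up to 11, so 11 affirmative votes are needed; 10 voted in favor. Not satisfied.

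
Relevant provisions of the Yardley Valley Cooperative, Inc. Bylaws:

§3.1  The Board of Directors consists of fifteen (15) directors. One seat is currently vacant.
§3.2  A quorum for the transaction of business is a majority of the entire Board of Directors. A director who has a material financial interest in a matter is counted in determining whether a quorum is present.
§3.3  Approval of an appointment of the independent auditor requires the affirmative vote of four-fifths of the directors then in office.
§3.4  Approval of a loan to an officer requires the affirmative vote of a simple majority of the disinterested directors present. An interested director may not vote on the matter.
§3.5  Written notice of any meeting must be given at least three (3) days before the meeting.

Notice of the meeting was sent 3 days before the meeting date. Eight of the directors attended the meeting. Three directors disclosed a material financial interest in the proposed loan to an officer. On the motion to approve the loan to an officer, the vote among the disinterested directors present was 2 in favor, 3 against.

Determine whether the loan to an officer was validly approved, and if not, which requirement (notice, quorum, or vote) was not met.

Notice: 3 days given; 3 required (3 ≥ 3). Satisfied.
Quorum: 8 present (interested directors count toward quorum); quorum is 8. Satisfied.
Vote: the loan to an officer requires a majority of the disinterested directors present (8 − 3 = 5). A majority of 5 is 3, so 3 affirmative votes are needed; 2 voted in favor. Not satisfied.

Invalid — vote requirement not satisfied.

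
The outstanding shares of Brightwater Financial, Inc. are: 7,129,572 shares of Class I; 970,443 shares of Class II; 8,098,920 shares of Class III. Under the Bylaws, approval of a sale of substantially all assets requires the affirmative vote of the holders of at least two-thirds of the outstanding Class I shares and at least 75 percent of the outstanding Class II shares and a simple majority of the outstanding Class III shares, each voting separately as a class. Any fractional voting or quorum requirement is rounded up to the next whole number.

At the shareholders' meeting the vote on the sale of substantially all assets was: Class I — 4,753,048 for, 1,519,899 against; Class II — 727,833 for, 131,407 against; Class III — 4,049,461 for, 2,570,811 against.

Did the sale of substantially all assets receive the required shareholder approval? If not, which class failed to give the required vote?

Class I: 2/3 of 7129572 = 4753048; 4,753,048 required, 4,753,048 in favor — approved.
Class II: 3/4 of 970443 = 727832.25, rounded up to 727833; 727,833 required, 727,833 in favor — approved.
Class III: a majority of 8098920 is 4049461; 4,049,461 required, 4,049,461 in favor — approved.

Approved — every class gave the required vote.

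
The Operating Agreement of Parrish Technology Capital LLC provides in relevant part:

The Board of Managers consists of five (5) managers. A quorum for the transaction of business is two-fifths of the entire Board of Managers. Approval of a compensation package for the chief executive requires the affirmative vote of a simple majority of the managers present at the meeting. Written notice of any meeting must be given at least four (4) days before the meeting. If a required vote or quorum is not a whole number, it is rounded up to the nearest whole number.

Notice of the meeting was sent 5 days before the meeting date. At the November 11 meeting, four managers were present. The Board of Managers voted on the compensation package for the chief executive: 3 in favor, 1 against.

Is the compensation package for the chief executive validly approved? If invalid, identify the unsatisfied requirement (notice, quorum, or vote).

Valid — all requirements satisfied.

Notice: 5 days given; 4 required (5 ≥ 4). Satisfied.
Quorum: 4 present; quorum is 2. Satisfied.
Vote: the compensation package for the chief executive requires a majority of the managers present (4). A majority of 4 is 3, so 3 affirmative votes are needed; 3 voted in favor. Satisfied.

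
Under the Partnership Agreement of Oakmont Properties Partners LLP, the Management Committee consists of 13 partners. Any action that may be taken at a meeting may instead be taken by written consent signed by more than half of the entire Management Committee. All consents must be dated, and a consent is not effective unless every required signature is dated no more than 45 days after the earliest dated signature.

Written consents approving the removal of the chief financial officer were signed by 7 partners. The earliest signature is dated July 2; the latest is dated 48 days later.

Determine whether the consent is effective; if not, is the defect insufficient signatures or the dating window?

Signatures required: more than half of 13 — a majority of 13 is 7, so 7 needed; 7 signed. Sufficient.
Dating window: the latest signature is 48 days after the earliest; the limit is 45 days. Outside the window.

Not effective — dating-window requirement not satisfied.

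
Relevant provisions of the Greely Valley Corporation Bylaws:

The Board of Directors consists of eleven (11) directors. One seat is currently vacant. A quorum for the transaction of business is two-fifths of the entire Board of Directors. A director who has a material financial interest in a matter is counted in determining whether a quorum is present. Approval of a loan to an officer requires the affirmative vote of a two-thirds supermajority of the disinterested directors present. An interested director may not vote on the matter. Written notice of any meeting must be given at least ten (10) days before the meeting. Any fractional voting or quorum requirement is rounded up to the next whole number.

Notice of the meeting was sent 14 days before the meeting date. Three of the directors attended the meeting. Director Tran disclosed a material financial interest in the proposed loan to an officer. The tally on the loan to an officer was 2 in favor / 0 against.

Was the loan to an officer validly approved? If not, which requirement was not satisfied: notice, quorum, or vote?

Notice: 14 days given; 10 required (14 ≥ 10). Satisfied.
Quorum: 3 present (interested directors count toward quorum); quorum is 5. Not satisfied.
Vote: the loan to an officer requires two-thirds of the disinterested directors present (3 − 1 = 2). 2/3 of 2 = 1.33, rounded up to 2, so 2 affirmative votes are needed; 2 voted in favor. Satisfied. (Moot — without a quorum no business can be validly transacted.)

Invalid — quorum requirement not satisfied.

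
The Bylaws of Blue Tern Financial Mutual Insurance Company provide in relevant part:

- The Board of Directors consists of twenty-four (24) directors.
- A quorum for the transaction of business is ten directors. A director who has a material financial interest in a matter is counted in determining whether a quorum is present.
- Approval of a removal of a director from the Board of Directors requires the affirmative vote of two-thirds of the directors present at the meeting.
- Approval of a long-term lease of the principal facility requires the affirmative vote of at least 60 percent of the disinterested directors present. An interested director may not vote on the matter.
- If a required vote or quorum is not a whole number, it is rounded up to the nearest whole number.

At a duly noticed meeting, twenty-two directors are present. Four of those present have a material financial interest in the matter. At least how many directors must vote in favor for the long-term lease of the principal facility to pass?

11

The long-term lease of the principal facility requires three-fifths of the disinterested directors present (22 − 4 = 18).
3/5 of 18 = 10.80, rounded up to 11.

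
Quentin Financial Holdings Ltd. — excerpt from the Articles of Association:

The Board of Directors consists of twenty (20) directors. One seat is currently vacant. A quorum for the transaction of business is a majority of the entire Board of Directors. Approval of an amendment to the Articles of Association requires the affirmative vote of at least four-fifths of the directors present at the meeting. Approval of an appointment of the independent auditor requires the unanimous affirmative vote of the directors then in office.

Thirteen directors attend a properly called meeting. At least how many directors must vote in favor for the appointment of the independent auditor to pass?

19

The appointment of the independent auditor requires the unanimous vote of the directors then in office (19).
Unanimous means all 19.
(Only 13 can vote, so the appointment of the independent auditor cannot pass at this meeting, but the required vote is still 19.)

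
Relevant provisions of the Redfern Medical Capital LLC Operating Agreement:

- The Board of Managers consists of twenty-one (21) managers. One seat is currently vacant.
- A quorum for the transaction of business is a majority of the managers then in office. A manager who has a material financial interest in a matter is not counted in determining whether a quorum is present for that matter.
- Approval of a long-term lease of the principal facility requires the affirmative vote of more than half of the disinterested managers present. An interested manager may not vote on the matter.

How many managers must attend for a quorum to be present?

A majority of 20 is 11.

11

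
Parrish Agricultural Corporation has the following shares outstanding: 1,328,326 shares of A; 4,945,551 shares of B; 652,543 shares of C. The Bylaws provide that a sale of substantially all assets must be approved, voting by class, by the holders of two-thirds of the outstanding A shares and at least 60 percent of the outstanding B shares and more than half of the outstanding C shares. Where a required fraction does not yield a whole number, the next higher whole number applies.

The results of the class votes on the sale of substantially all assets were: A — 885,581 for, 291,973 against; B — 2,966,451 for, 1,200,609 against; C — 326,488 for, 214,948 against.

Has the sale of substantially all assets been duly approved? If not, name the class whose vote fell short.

Not approved — the B shares did not give the required vote.

A: 2/3 of 1328326 = 885550.67, rounded up to 885551; 885,551 required, 885,581 in favor — approved.
B: 3/5 of 4945551 = 2967330.60, rounded up to 2967331; 2,967,331 required, 2,966,451 in favor — not approved.
C: a majority of 652543 is 326272; 326,272 required, 326,488 in favor — approved.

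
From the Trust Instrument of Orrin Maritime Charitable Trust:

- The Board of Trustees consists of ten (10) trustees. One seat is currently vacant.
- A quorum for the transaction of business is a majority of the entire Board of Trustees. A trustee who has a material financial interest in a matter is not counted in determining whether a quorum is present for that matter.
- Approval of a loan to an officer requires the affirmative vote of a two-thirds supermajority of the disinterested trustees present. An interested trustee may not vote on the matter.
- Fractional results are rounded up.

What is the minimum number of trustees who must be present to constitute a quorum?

6

A majority of 10 is 6.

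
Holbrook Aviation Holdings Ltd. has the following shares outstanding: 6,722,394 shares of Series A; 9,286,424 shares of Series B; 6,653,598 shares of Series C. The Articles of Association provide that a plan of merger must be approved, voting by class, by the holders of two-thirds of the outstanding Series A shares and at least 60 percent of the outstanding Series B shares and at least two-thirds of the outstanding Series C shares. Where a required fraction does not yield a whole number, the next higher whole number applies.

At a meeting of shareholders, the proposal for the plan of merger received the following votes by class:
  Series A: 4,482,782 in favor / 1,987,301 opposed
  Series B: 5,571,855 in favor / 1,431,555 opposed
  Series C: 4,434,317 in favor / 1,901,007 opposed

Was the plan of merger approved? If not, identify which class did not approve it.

Series A: 2/3 of 6722394 = 4481596; 4,481,596 required, 4,482,782 in favor — approved.
Series B: 3/5 of 9286424 = 5571854.40, rounded up to 5571855; 5,571,855 required, 5,571,855 in favor — approved.
Series C: 2/3 of 6653598 = 4435732; 4,435,732 required, 4,434,317 in favor — not approved.

Not approved — the Series C shares did not give the required vote.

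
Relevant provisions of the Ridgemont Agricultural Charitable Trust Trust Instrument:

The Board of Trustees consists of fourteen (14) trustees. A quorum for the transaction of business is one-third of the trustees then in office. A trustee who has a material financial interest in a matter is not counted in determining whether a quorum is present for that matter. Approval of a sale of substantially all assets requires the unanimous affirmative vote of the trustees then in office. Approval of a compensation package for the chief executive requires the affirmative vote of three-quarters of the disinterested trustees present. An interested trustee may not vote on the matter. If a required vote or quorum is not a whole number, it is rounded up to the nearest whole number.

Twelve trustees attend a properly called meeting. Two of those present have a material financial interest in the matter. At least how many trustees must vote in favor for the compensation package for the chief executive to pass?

8

The compensation package for the chief executive requires three-fourths of the disinterested trustees present (12 − 2 = 10).
3/4 of 10 = 7.50, rounded up to 8.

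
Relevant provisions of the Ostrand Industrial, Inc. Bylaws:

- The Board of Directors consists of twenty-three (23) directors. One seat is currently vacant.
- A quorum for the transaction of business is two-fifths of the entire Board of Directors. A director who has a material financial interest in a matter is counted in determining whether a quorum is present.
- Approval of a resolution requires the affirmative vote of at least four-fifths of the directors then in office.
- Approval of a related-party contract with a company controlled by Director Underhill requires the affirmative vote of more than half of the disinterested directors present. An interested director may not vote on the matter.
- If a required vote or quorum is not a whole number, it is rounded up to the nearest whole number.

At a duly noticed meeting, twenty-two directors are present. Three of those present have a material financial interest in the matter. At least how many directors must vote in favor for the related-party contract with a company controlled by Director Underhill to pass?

10

The related-party contract with a company controlled by Director Underhill requires a majority of the disinterested directors present (22 − 3 = 19).
A majority of 19 is 10.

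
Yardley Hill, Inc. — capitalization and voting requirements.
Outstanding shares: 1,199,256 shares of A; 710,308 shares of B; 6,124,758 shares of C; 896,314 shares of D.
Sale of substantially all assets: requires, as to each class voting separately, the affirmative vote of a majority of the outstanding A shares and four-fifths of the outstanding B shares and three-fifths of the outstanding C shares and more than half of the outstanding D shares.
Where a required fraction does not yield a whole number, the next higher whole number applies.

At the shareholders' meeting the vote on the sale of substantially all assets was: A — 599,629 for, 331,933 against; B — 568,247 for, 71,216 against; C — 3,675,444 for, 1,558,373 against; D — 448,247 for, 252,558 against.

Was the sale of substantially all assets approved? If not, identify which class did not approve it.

Approved — every class gave the required vote.

A: a majority of 1199256 is 599629; 599,629 required, 599,629 in favor — approved.
B: 4/5 of 710308 = 568246.40, rounded up to 568247; 568,247 required, 568,247 in favor — approved.
C: 3/5 of 6124758 = 3674854.80, rounded up to 3674855; 3,674,855 required, 3,675,444 in favor — approved.
D: a majority of 896314 is 448158; 448,158 required, 448,247 in favor — approved.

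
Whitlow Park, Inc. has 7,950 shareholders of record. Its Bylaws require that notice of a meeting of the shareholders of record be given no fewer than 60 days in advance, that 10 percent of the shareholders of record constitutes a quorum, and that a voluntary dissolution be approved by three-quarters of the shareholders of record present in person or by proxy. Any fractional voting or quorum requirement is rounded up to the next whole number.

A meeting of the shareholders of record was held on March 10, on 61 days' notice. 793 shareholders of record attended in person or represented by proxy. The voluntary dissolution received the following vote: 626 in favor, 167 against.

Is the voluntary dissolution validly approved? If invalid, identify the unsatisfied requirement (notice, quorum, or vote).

Notice: 61 days given; 60 required. Satisfied.
Quorum: 10% of 7,950 = 795; 793 present. Not satisfied.
Vote: requires three-fourths of those present (793); 3/4 of 793 = 594.75, rounded up to 595, so 595 needed; 626 in favor. Satisfied.

Invalid — quorum requirement not satisfied.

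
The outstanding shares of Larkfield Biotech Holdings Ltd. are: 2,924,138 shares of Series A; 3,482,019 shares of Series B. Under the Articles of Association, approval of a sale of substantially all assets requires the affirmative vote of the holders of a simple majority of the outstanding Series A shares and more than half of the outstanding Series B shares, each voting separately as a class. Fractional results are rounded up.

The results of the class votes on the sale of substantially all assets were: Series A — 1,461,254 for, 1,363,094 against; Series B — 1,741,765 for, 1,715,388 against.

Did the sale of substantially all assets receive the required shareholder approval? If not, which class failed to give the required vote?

Not approved — the Series A shares did not give the required vote.

Series A: a majority of 2924138 is 1462070; 1,462,070 required, 1,461,254 in favor — not approved.
Series B: a majority of 3482019 is 1741010; 1,741,010 required, 1,741,765 in favor — approved.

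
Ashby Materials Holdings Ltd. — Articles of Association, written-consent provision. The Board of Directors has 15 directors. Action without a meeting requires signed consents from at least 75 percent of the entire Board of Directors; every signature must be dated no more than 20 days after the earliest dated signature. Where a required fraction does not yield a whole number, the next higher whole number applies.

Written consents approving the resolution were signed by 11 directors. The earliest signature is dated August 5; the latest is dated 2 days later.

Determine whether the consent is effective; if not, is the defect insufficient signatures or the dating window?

Not effective — insufficient signatures.

Signatures required: at least 75 percent of 15 — 3/4 of 15 = 11.25, rounded up to 12, so 12 needed; 11 signed. Insufficient.
Dating window: the latest signature is 2 days after the earliest; the limit is 20 days. Within the window.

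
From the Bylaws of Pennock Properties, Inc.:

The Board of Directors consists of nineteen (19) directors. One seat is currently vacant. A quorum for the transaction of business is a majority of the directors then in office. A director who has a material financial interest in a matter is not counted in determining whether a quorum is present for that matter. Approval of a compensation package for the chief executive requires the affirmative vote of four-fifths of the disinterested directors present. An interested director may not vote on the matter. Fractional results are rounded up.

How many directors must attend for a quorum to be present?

10

A majority of 18 is 10.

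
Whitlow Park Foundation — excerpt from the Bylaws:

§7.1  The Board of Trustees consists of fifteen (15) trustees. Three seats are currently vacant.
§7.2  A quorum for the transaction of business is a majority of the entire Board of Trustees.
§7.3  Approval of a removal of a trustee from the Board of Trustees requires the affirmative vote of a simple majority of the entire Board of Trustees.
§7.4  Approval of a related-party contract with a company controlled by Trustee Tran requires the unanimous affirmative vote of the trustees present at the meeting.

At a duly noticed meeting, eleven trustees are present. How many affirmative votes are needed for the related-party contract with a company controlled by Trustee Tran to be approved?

The related-party contract with a company controlled by Trustee Tran requires the unanimous vote of the trustees present (11).
Unanimous means all 11.

11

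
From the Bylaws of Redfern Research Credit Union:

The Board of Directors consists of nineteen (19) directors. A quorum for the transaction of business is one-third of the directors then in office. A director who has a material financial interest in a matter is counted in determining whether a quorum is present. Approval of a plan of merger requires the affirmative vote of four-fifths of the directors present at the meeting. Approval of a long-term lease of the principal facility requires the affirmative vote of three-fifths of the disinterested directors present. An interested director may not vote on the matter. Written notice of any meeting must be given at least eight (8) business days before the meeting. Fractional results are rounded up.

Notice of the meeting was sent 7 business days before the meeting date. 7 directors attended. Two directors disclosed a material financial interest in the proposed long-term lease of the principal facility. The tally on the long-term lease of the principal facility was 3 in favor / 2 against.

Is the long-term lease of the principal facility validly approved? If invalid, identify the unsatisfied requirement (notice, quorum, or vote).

Notice: 7 business days given; 8 required (7 < 8). Not satisfied.
Quorum: 7 present (interested directors count toward quorum); quorum is 7. Satisfied.
Vote: the long-term lease of the principal facility requires three-fifths of the disinterested directors present (7 − 2 = 5). 3/5 of 5 = 3, so 3 affirmative votes are needed; 3 voted in favor. Satisfied.

Invalid — notice requirement not satisfied.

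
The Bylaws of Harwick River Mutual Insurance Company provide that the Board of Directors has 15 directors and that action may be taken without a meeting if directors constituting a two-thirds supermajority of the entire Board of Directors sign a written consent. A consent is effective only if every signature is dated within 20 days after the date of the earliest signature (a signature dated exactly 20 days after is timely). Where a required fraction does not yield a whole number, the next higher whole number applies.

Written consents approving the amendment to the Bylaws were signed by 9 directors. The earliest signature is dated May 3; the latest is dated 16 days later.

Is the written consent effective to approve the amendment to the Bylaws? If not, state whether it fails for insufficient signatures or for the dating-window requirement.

Not effective — insufficient signatures.

Signatures required: a two-thirds supermajority of 15 — 2/3 of 15 = 10, so 10 needed; 9 signed. Insufficient.
Dating window: the latest signature is 16 days after the earliest; the limit is 20 days. Within the window.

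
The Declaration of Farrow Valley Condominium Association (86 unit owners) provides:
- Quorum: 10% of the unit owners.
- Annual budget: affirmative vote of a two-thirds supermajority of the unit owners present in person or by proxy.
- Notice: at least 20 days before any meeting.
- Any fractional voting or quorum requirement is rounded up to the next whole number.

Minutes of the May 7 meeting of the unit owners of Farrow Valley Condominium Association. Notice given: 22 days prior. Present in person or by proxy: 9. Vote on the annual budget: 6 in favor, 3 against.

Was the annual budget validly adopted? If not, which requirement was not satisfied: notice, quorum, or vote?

Valid — all requirements satisfied.

Notice: 22 days given; 20 required. Satisfied.
Quorum: 10% of 86 = 8.60, rounded up to 9; 9 present. Satisfied.
Vote: requires two-thirds of those present (9); 2/3 of 9 = 6, so 6 needed; 6 in favor. Satisfied.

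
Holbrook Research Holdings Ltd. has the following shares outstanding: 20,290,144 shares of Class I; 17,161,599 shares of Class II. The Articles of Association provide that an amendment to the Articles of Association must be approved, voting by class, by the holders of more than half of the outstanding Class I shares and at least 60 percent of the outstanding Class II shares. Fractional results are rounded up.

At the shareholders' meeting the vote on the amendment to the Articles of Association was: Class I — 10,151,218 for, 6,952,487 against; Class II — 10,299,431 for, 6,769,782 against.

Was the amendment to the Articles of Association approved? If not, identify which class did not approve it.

Approved — every class gave the required vote.

Class I: a majority of 20290144 is 10145073; 10,145,073 required, 10,151,218 in favor — approved.
Class II: 3/5 of 17161599 = 10296959.40, rounded up to 10296960; 10,296,960 required, 10,299,431 in favor — approved.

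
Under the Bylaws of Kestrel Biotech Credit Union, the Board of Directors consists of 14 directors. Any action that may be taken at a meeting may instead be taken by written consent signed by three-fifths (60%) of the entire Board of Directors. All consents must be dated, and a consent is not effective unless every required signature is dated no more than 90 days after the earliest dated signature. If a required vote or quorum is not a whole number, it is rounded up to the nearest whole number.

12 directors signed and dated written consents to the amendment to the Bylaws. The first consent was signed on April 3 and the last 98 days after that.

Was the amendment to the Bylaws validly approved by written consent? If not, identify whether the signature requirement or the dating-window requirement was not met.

Signatures required: three-fifths (60%) of 14 — 3/5 of 14 = 8.40, rounded up to 9, so 9 needed; 12 signed. Sufficient.
Dating window: the latest signature is 98 days after the earliest; the limit is 90 days. Outside the window.

Not effective — dating-window requirement not satisfied.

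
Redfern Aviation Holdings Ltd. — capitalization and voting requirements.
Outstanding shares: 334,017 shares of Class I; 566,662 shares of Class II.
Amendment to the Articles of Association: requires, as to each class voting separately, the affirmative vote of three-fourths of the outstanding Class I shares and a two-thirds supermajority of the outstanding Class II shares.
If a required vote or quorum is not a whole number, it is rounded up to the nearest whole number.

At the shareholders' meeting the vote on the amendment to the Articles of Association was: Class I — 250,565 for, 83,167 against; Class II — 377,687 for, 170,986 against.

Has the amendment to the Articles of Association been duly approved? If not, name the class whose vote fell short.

Not approved — the Class II shares did not give the required vote.

Class I: 3/4 of 334017 = 250512.75, rounded up to 250513; 250,513 required, 250,565 in favor — approved.
Class II: 2/3 of 566662 = 377774.67, rounded up to 377775; 377,775 required, 377,687 in favor — not approved.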